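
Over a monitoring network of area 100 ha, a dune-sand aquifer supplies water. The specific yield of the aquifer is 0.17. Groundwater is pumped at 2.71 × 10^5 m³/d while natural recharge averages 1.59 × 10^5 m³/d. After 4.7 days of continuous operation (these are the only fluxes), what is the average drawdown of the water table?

A = 100 ha = 1 × 10^6 m²
Net abstraction = 2.71 × 10^5 − 1.59 × 10^5 = 1.12 × 10^5 m³/d
ΔV = Q × t = 1.12 × 10^5 m³/d × 4.7 d = 5.264 × 10^5 m³
Δh = ΔV / (Sy × A) = 5.264 × 10^5 / (0.17 × 1 × 10^6) = 3.096 m

Δh ≈ 3.1 m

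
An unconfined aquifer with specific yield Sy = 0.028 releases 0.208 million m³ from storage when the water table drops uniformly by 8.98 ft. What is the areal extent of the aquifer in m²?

Δh = 8.98 ft = 2.737 m
ΔV = 0.208 million m³ = 2.08 × 10^5 m³
A = ΔV / (Sy × Δh) = 2.08 × 10^5 / (0.028 × 2.737) = 2.714 × 10^6 m²

A ≈ 2.71 × 10^6 m²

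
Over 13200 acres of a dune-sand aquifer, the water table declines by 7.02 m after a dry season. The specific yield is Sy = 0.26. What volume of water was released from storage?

ΔV ≈ 9.75 × 10^7 m³

A = 13200 acres = 5.342 × 10^7 m²
ΔV = Sy × A × Δh = 0.26 × 5.342 × 10^7 m² × 7.02 m = 9.75 × 10^7 m³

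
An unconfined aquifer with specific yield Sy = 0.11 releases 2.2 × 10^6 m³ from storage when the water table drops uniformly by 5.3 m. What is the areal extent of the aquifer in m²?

A = ΔV / (Sy × Δh) = 2.2 × 10^6 / (0.11 × 5.3) = 3.774 × 10^6 m²

A ≈ 3.77 × 10^6 m²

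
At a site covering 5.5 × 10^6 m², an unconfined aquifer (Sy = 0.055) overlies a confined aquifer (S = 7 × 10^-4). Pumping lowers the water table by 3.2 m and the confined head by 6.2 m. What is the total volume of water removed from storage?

ΔV ≈ 9.92 × 10^5 m³

Unconfined: ΔV_u = Sy × A × Δh_u = 0.055 × 5.5 × 10^6 × 3.2 = 9.68 × 10^5 m³
Confined: ΔV_c = S × A × Δh_c = 7 × 10^-4 × 5.5 × 10^6 × 6.2 = 23870 m³
Total ΔV = 9.68 × 10^5 + 23870 = 9.919 × 10^5 m³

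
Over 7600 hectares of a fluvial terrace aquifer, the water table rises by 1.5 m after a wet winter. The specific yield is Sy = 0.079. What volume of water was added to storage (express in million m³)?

ΔV ≈ 9.01 million m³

A = 7600 hectares = 7.6 × 10^7 m²
ΔV = Sy × A × Δh = 0.079 × 7.6 × 10^7 m² × 1.5 m = 9.006 × 10^6 m³
ΔV = 9.006 × 10^6 m³ = 9.006 million m³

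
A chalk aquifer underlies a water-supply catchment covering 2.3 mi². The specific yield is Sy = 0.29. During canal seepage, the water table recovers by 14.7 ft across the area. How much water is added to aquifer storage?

ΔV ≈ 7.74 × 10^6 m³

A = 2.3 mi² = 5.957 × 10^6 m²
Δh = 14.7 ft = 4.481 m
ΔV = Sy × A × Δh = 0.29 × 5.957 × 10^6 m² × 4.481 m = 7.74 × 10^6 m³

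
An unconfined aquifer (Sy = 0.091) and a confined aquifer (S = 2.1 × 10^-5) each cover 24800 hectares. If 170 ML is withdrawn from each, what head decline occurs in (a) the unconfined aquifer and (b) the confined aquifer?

A = 24800 hectares = 2.48 × 10^8 m²
ΔV = 170 ML = 1.7 × 10^5 m³
Unconfined: Δh_u = ΔV/(Sy·A) = 1.7 × 10^5/(0.091 × 2.48 × 10^8) = 0.007533 m
Confined: Δh_c = ΔV/(S·A) = 1.7 × 10^5/(2.1 × 10^-5 × 2.48 × 10^8) = 32.64 m

Δh_u ≈ 0.00753 m; Δh_c ≈ 32.6 m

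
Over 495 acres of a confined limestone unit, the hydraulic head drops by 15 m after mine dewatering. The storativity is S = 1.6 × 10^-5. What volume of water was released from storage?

A = 495 acres = 2.003 × 10^6 m²
ΔV = S × A × Δh = 1.6 × 10^-5 × 2.003 × 10^6 m² × 15 m = 480.8 m³

ΔV ≈ 481 m³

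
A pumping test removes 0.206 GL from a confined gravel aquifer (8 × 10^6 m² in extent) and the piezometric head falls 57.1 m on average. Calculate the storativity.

S ≈ 4.5 × 10^-4

ΔV = 0.206 GL = 2.06 × 10^5 m³
S = ΔV / (A × Δh) = 2.06 × 10^5 m³ / (8 × 10^6 m² × 57.1 m) = 4.51 × 10^-4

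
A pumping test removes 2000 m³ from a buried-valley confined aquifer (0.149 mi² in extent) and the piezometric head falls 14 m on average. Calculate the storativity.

A = 0.149 mi² = 3.859 × 10^5 m²
S = ΔV / (A × Δh) = 2000 m³ / (3.859 × 10^5 m² × 14 m) = 3.702 × 10^-4

S ≈ 3.7 × 10^-4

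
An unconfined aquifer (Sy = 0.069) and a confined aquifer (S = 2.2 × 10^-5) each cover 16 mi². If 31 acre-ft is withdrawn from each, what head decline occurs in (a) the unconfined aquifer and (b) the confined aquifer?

A = 16 mi² = 4.144 × 10^7 m²
ΔV = 31 acre-ft = 38240 m³
Unconfined: Δh_u = ΔV/(Sy·A) = 38240/(0.069 × 4.144 × 10^7) = 0.01337 m
Confined: Δh_c = ΔV/(S·A) = 38240/(2.2 × 10^-5 × 4.144 × 10^7) = 41.94 m

Δh_u ≈ 0.0134 m; Δh_c ≈ 41.9 m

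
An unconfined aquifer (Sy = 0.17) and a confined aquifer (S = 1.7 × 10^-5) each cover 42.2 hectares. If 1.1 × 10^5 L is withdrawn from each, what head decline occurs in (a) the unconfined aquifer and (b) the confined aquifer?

Δh_u ≈ 0.00153 m; Δh_c ≈ 15.3 m

A = 42.2 hectares = 4.22 × 10^5 m²
ΔV = 1.1 × 10^5 L = 110 m³
Unconfined: Δh_u = ΔV/(Sy·A) = 110/(0.17 × 4.22 × 10^5) = 0.001533 m
Confined: Δh_c = ΔV/(S·A) = 110/(1.7 × 10^-5 × 4.22 × 10^5) = 15.33 m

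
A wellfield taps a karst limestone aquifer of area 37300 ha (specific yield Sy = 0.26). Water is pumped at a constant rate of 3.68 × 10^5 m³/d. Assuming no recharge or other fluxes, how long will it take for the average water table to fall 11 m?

t ≈ 2900 days

A = 37300 ha = 3.73 × 10^8 m²
ΔV = Sy × A × Δh = 0.26 × 3.73 × 10^8 × 11 = 1.067 × 10^9 m³
t = ΔV / Q = 1.067 × 10^9 m³ / 3.68 × 10^5 m³/d = 2899 d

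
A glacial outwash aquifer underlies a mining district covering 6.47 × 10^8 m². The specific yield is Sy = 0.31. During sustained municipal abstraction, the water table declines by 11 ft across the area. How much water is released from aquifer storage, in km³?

ΔV ≈ 0.672 km³

Δh = 11 ft = 3.353 m
ΔV = Sy × A × Δh = 0.31 × 6.47 × 10^8 m² × 3.353 m = 6.725 × 10^8 m³
ΔV = 6.725 × 10^8 m³ = 0.6725 km³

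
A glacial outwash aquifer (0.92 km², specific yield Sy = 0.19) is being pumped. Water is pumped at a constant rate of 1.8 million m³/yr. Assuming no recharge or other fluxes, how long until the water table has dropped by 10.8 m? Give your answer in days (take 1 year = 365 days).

A = 0.92 km² = 9.2 × 10^5 m²
ΔV = Sy × A × Δh = 0.19 × 9.2 × 10^5 × 10.8 = 1.888 × 10^6 m³
Q = 1.8 million m³/yr = 4932 m³/d
t = ΔV / Q = 1.888 × 10^6 m³ / 4932 m³/d = 382.8 d

t ≈ 383 days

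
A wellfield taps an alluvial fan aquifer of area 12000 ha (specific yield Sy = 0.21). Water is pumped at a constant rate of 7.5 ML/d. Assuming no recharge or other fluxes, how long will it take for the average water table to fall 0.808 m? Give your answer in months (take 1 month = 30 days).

t ≈ 90.5 months

A = 12000 ha = 1.2 × 10^8 m²
ΔV = Sy × A × Δh = 0.21 × 1.2 × 10^8 × 0.808 = 2.036 × 10^7 m³
Q = 7.5 ML/d = 7500 m³/d
t = ΔV / Q = 2.036 × 10^7 m³ / 7500 m³/d = 2715 d
t = 2715 d ≈ 90.5 months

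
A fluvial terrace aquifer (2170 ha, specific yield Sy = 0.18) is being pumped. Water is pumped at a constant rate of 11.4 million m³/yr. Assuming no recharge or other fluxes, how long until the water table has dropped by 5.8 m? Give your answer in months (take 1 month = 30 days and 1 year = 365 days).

t ≈ 24.2 months

A = 2170 ha = 2.17 × 10^7 m²
ΔV = Sy × A × Δh = 0.18 × 2.17 × 10^7 × 5.8 = 2.265 × 10^7 m³
Q = 11.4 million m³/yr = 31230 m³/d
t = ΔV / Q = 2.265 × 10^7 m³ / 31230 m³/d = 725.4 d
t = 725.4 d ≈ 24.18 months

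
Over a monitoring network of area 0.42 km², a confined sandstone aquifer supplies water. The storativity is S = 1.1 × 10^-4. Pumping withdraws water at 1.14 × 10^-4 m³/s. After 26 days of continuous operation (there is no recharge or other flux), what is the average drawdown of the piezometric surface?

Δh ≈ 5.54 m

A = 0.42 km² = 4.2 × 10^5 m²
Q = 1.14 × 10^-4 m³/s = 9.85 m³/d
ΔV = Q × t = 9.85 m³/d × 26 d = 256.1 m³
Δh = ΔV / (S × A) = 256.1 / (1.1 × 10^-4 × 4.2 × 10^5) = 5.543 m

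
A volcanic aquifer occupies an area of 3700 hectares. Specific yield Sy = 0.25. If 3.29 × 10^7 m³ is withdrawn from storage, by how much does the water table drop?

Δh ≈ 3.56 m

A = 3700 hectares = 3.7 × 10^7 m²
Δh = ΔV / (Sy × A) = 3.29 × 10^7 m³ / (0.25 × 3.7 × 10^7 m²) = 3.557 m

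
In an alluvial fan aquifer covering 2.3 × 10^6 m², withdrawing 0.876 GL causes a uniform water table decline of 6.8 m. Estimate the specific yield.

ΔV = 0.876 GL = 8.76 × 10^5 m³
Sy = ΔV / (A × Δh) = 8.76 × 10^5 m³ / (2.3 × 10^6 m² × 6.8 m) = 0.05601

Sy ≈ 0.056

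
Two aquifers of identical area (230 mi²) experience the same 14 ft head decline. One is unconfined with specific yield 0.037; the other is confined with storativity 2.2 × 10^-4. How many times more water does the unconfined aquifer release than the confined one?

ΔV_u / ΔV_c ≈ 168

A = 230 mi² = 5.957 × 10^8 m²
Δh = 14 ft = 4.267 m
Unconfined: ΔV_u = Sy × A × Δh = 0.037 × 5.957 × 10^8 × 4.267 = 9.405 × 10^7 m³
Confined: ΔV_c = S × A × Δh = 2.2 × 10^-4 × 5.957 × 10^8 × 4.267 = 5.592 × 10^5 m³
Ratio = ΔV_u / ΔV_c = Sy / S = 0.037 / 2.2 × 10^-4 = 168.2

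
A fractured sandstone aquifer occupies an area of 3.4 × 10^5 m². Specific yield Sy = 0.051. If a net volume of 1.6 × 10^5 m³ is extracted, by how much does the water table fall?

Δh = ΔV / (Sy × A) = 1.6 × 10^5 m³ / (0.051 × 3.4 × 10^5 m²) = 9.227 m

Δh ≈ 9.23 m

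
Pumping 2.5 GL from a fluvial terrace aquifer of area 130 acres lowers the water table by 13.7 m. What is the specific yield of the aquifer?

Sy ≈ 0.35

A = 130 acres = 5.261 × 10^5 m²
ΔV = 2.5 GL = 2.5 × 10^6 m³
Sy = ΔV / (A × Δh) = 2.5 × 10^6 m³ / (5.261 × 10^5 m² × 13.7 m) = 0.3469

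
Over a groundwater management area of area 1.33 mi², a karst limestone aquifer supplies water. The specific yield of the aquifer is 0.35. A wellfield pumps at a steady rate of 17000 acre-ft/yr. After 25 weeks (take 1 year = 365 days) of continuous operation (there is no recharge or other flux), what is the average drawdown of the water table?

A = 1.33 mi² = 3.445 × 10^6 m²
Q = 17000 acre-ft/yr = 57450 m³/d
t = 25 weeks = 175 d
ΔV = Q × t = 57450 m³/d × 175 d = 1.005 × 10^7 m³
Δh = ΔV / (Sy × A) = 1.005 × 10^7 / (0.35 × 3.445 × 10^6) = 8.339 m

Δh ≈ 8.34 m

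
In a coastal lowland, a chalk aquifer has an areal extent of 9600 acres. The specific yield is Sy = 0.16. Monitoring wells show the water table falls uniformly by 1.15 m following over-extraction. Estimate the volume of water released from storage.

A = 9600 acres = 3.885 × 10^7 m²
ΔV = Sy × A × Δh = 0.16 × 3.885 × 10^7 m² × 1.15 m = 7.148 × 10^6 m³

ΔV ≈ 7.15 × 10^6 m³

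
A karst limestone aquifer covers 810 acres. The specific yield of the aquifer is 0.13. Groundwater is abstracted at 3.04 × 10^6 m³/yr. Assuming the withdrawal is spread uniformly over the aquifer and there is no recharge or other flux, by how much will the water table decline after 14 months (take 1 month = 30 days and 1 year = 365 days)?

A = 810 acres = 3.278 × 10^6 m²
Q = 3.04 × 10^6 m³/yr = 8329 m³/d
t = 14 months = 420 d
ΔV = Q × t = 8329 m³/d × 420 d = 3.498 × 10^6 m³
Δh = ΔV / (Sy × A) = 3.498 × 10^6 / (0.13 × 3.278 × 10^6) = 8.209 m

Δh ≈ 8.21 m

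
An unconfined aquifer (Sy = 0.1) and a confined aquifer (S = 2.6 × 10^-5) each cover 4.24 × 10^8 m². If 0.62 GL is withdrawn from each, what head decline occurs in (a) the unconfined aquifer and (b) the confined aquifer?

Δh_u ≈ 0.0146 m; Δh_c ≈ 56.2 m

ΔV = 0.62 GL = 6.2 × 10^5 m³
Unconfined: Δh_u = ΔV/(Sy·A) = 6.2 × 10^5/(0.1 × 4.24 × 10^8) = 0.01462 m
Confined: Δh_c = ΔV/(S·A) = 6.2 × 10^5/(2.6 × 10^-5 × 4.24 × 10^8) = 56.24 m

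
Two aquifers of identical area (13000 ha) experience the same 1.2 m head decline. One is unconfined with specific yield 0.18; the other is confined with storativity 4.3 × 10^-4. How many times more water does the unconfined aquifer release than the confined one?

A = 13000 ha = 1.3 × 10^8 m²
Unconfined: ΔV_u = Sy × A × Δh = 0.18 × 1.3 × 10^8 × 1.2 = 2.808 × 10^7 m³
Confined: ΔV_c = S × A × Δh = 4.3 × 10^-4 × 1.3 × 10^8 × 1.2 = 67080 m³
Ratio = ΔV_u / ΔV_c = Sy / S = 0.18 / 4.3 × 10^-4 = 418.6

ΔV_u / ΔV_c ≈ 419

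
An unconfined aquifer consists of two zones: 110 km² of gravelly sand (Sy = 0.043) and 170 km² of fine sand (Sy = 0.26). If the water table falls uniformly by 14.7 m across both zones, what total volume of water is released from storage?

ΔV ≈ 7.19 × 10^8 m³

A₁ = 110 km² = 1.1 × 10^8 m²; A₂ = 170 km² = 1.7 × 10^8 m²
ΔV₁ = 0.043 × 1.1 × 10^8 × 14.7 = 6.953 × 10^7 m³
ΔV₂ = 0.26 × 1.7 × 10^8 × 14.7 = 6.497 × 10^8 m³
ΔV = ΔV₁ + ΔV₂ = 7.193 × 10^8 m³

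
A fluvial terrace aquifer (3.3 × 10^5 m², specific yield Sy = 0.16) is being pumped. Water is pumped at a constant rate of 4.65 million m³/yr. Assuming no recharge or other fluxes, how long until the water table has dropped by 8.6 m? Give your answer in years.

ΔV = Sy × A × Δh = 0.16 × 3.3 × 10^5 × 8.6 = 4.541 × 10^5 m³
Q = 4.65 million m³/yr = 12740 m³/d
t = ΔV / Q = 4.541 × 10^5 m³ / 12740 m³/d = 35.64 d
t = 35.64 d ≈ 0.09765 years

t ≈ 0.0977 years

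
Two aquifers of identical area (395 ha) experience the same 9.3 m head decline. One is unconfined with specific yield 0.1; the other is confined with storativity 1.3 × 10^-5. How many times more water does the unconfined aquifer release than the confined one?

ΔV_u / ΔV_c ≈ 7690

A = 395 ha = 3.95 × 10^6 m²
Unconfined: ΔV_u = Sy × A × Δh = 0.1 × 3.95 × 10^6 × 9.3 = 3.674 × 10^6 m³
Confined: ΔV_c = S × A × Δh = 1.3 × 10^-5 × 3.95 × 10^6 × 9.3 = 477.6 m³
Ratio = ΔV_u / ΔV_c = Sy / S = 0.1 / 1.3 × 10^-5 = 7692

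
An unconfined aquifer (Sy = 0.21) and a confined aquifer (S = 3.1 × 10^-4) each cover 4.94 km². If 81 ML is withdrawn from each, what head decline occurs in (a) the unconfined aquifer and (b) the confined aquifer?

A = 4.94 km² = 4.94 × 10^6 m²
ΔV = 81 ML = 81000 m³
Unconfined: Δh_u = ΔV/(Sy·A) = 81000/(0.21 × 4.94 × 10^6) = 0.07808 m
Confined: Δh_c = ΔV/(S·A) = 81000/(3.1 × 10^-4 × 4.94 × 10^6) = 52.89 m

Δh_u ≈ 0.0781 m; Δh_c ≈ 52.9 m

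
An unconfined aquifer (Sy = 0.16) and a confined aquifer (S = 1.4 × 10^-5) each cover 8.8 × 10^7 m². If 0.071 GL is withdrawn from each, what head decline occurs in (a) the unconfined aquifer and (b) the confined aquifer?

Δh_u ≈ 0.00504 m; Δh_c ≈ 57.6 m

ΔV = 0.071 GL = 71000 m³
Unconfined: Δh_u = ΔV/(Sy·A) = 71000/(0.16 × 8.8 × 10^7) = 0.005043 m
Confined: Δh_c = ΔV/(S·A) = 71000/(1.4 × 10^-5 × 8.8 × 10^7) = 57.63 m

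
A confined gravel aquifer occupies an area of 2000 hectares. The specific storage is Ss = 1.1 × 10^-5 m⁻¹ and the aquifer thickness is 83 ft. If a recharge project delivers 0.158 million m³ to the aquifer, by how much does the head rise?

Δh ≈ 28.4 m

b = 83 ft = 25.3 m
S = Ss × b = 1.1 × 10^-5 m⁻¹ × 25.3 m = 2.783 × 10^-4
A = 2000 hectares = 2 × 10^7 m²
ΔV = 0.158 million m³ = 1.58 × 10^5 m³
Δh = ΔV / (S × A) = 1.58 × 10^5 m³ / (2.783 × 10^-4 × 2 × 10^7 m²) = 28.39 m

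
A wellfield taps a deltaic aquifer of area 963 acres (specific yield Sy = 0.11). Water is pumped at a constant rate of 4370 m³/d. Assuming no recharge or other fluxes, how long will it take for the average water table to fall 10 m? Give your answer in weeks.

t ≈ 140 weeks

A = 963 acres = 3.897 × 10^6 m²
ΔV = Sy × A × Δh = 0.11 × 3.897 × 10^6 × 10 = 4.287 × 10^6 m³
t = ΔV / Q = 4.287 × 10^6 m³ / 4370 m³/d = 981 d
t = 981 d ≈ 140.1 weeks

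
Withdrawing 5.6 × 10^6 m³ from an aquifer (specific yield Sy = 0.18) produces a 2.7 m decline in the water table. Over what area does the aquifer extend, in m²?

A = ΔV / (Sy × Δh) = 5.6 × 10^6 / (0.18 × 2.7) = 1.152 × 10^7 m²

A ≈ 1.15 × 10^7 m²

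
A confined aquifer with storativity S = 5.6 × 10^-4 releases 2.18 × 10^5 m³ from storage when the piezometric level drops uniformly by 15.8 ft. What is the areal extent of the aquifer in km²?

Δh = 15.8 ft = 4.816 m
A = ΔV / (S × Δh) = 2.18 × 10^5 / (5.6 × 10^-4 × 4.816) = 8.083 × 10^7 m²
A = 8.083 × 10^7 m² = 80.83 km²

A ≈ 80.8 km²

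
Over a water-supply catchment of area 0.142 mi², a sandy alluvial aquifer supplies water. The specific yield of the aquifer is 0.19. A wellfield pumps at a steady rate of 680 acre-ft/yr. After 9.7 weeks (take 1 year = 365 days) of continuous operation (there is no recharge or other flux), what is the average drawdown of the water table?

A = 0.142 mi² = 3.678 × 10^5 m²
Q = 680 acre-ft/yr = 2298 m³/d
t = 9.7 weeks = 67.9 d
ΔV = Q × t = 2298 m³/d × 67.9 d = 1.56 × 10^5 m³
Δh = ΔV / (Sy × A) = 1.56 × 10^5 / (0.19 × 3.678 × 10^5) = 2.233 m

Δh ≈ 2.23 m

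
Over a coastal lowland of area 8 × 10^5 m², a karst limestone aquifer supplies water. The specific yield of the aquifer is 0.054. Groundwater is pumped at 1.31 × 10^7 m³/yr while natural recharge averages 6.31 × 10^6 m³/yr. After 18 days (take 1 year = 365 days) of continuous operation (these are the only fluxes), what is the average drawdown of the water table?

Net abstraction = 1.31 × 10^7 − 6.31 × 10^6 = 6.79 × 10^6 m³/yr
Q_net = 6.79 × 10^6 m³/yr = 18600 m³/d
ΔV = Q × t = 18600 m³/d × 18 d = 3.348 × 10^5 m³
Δh = ΔV / (Sy × A) = 3.348 × 10^5 / (0.054 × 8 × 10^5) = 7.751 m

Δh ≈ 7.75 m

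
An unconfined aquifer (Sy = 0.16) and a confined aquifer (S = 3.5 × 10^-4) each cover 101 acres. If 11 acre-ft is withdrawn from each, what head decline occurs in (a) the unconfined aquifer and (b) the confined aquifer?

Δh_u ≈ 0.207 m; Δh_c ≈ 94.8 m

A = 101 acres = 4.087 × 10^5 m²
ΔV = 11 acre-ft = 13570 m³
Unconfined: Δh_u = ΔV/(Sy·A) = 13570/(0.16 × 4.087 × 10^5) = 0.2075 m
Confined: Δh_c = ΔV/(S·A) = 13570/(3.5 × 10^-4 × 4.087 × 10^5) = 94.85 m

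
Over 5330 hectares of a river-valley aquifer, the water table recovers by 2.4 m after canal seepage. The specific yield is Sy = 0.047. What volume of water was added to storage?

ΔV ≈ 6.01 × 10^6 m³

A = 5330 hectares = 5.33 × 10^7 m²
ΔV = Sy × A × Δh = 0.047 × 5.33 × 10^7 m² × 2.4 m = 6.012 × 10^6 m³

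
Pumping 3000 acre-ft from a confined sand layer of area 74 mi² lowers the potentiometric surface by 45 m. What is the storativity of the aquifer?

S ≈ 4.3 × 10^-4

A = 74 mi² = 1.917 × 10^8 m²
ΔV = 3000 acre-ft = 3.7 × 10^6 m³
S = ΔV / (A × Δh) = 3.7 × 10^6 m³ / (1.917 × 10^8 m² × 45 m) = 4.291 × 10^-4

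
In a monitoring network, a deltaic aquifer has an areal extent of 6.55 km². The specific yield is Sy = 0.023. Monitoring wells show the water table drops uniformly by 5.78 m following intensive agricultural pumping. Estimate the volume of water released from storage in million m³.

A = 6.55 km² = 6.55 × 10^6 m²
ΔV = Sy × A × Δh = 0.023 × 6.55 × 10^6 m² × 5.78 m = 8.708 × 10^5 m³
ΔV = 8.708 × 10^5 m³ = 0.8708 million m³

ΔV ≈ 0.871 million m³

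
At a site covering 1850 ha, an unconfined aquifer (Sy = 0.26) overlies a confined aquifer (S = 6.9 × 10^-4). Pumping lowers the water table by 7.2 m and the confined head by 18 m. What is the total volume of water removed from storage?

ΔV ≈ 3.49 × 10^7 m³

A = 1850 ha = 1.85 × 10^7 m²
Unconfined: ΔV_u = Sy × A × Δh_u = 0.26 × 1.85 × 10^7 × 7.2 = 3.463 × 10^7 m³
Confined: ΔV_c = S × A × Δh_c = 6.9 × 10^-4 × 1.85 × 10^7 × 18 = 2.298 × 10^5 m³
Total ΔV = 3.463 × 10^7 + 2.298 × 10^5 = 3.486 × 10^7 m³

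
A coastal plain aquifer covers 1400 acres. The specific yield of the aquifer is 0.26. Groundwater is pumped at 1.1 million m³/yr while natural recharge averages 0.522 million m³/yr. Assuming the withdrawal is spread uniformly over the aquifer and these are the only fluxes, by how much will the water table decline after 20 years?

Δh ≈ 7.85 m

A = 1400 acres = 5.666 × 10^6 m²
Net abstraction = 1.1 − 0.522 = 0.578 million m³/yr
Q_net = 0.578 million m³/yr = 1584 m³/d
t = 20 years = 7300 d
ΔV = Q × t = 1584 m³/d × 7300 d = 1.156 × 10^7 m³
Δh = ΔV / (Sy × A) = 1.156 × 10^7 / (0.26 × 5.666 × 10^6) = 7.848 m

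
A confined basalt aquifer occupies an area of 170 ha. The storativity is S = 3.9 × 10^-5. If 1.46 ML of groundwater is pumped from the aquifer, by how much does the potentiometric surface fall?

A = 170 ha = 1.7 × 10^6 m²
ΔV = 1.46 ML = 1460 m³
Δh = ΔV / (S × A) = 1460 m³ / (3.9 × 10^-5 × 1.7 × 10^6 m²) = 22.02 m

Δh ≈ 22 m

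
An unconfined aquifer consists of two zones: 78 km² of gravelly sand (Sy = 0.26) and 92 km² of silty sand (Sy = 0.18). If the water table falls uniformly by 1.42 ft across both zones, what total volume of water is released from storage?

A₁ = 78 km² = 7.8 × 10^7 m²; A₂ = 92 km² = 9.2 × 10^7 m²
Δh = 1.42 ft = 0.4328 m
ΔV₁ = 0.26 × 7.8 × 10^7 × 0.4328 = 8.778 × 10^6 m³
ΔV₂ = 0.18 × 9.2 × 10^7 × 0.4328 = 7.167 × 10^6 m³
ΔV = ΔV₁ + ΔV₂ = 1.594 × 10^7 m³

ΔV ≈ 1.59 × 10^7 m³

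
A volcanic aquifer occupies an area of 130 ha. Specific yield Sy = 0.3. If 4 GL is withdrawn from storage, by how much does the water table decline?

Δh ≈ 10.3 m

A = 130 ha = 1.3 × 10^6 m²
ΔV = 4 GL = 4 × 10^6 m³
Δh = ΔV / (Sy × A) = 4 × 10^6 m³ / (0.3 × 1.3 × 10^6 m²) = 10.26 m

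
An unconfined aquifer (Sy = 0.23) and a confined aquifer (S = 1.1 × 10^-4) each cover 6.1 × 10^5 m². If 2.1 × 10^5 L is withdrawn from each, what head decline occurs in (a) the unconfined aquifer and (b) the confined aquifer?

Δh_u ≈ 0.0015 m; Δh_c ≈ 3.13 m

ΔV = 2.1 × 10^5 L = 210 m³
Unconfined: Δh_u = ΔV/(Sy·A) = 210/(0.23 × 6.1 × 10^5) = 0.001497 m
Confined: Δh_c = ΔV/(S·A) = 210/(1.1 × 10^-4 × 6.1 × 10^5) = 3.13 m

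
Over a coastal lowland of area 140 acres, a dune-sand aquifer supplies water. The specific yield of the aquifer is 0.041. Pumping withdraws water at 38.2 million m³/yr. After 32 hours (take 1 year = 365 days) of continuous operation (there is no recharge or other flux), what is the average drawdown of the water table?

Δh ≈ 6.01 m

A = 140 acres = 5.666 × 10^5 m²
Q = 38.2 million m³/yr = 1.047 × 10^5 m³/d
t = 32 hours = 1.333 d
ΔV = Q × t = 1.047 × 10^5 m³/d × 1.333 d = 1.395 × 10^5 m³
Δh = ΔV / (Sy × A) = 1.395 × 10^5 / (0.041 × 5.666 × 10^5) = 6.007 m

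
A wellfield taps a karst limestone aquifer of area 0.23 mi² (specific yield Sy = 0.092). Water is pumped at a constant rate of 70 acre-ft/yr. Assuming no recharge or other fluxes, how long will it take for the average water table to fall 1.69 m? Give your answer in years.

A = 0.23 mi² = 5.957 × 10^5 m²
ΔV = Sy × A × Δh = 0.092 × 5.957 × 10^5 × 1.69 = 92620 m³
Q = 70 acre-ft/yr = 236.6 m³/d
t = ΔV / Q = 92620 m³ / 236.6 m³/d = 391.5 d
t = 391.5 d ≈ 1.073 years

t ≈ 1.07 years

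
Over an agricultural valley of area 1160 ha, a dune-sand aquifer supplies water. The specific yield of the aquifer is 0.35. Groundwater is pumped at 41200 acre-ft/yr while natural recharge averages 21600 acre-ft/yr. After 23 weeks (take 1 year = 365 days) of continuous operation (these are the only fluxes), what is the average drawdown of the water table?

Δh ≈ 2.63 m

A = 1160 ha = 1.16 × 10^7 m²
Net abstraction = 41200 − 21600 = 19600 acre-ft/yr
Q_net = 19600 acre-ft/yr = 66240 m³/d
t = 23 weeks = 161 d
ΔV = Q × t = 66240 m³/d × 161 d = 1.066 × 10^7 m³
Δh = ΔV / (Sy × A) = 1.066 × 10^7 / (0.35 × 1.16 × 10^7) = 2.627 m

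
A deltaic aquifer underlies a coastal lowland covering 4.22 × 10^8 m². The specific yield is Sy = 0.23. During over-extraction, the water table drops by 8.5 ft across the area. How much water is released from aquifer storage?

ΔV ≈ 2.51 × 10^8 m³

Δh = 8.5 ft = 2.591 m
ΔV = Sy × A × Δh = 0.23 × 4.22 × 10^8 m² × 2.591 m = 2.515 × 10^8 m³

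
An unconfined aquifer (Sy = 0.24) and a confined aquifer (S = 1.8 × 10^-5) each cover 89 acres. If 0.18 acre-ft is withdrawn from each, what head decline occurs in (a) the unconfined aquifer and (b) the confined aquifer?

Δh_u ≈ 0.00257 m; Δh_c ≈ 34.2 m

A = 89 acres = 3.602 × 10^5 m²
ΔV = 0.18 acre-ft = 222 m³
Unconfined: Δh_u = ΔV/(Sy·A) = 222/(0.24 × 3.602 × 10^5) = 0.002569 m
Confined: Δh_c = ΔV/(S·A) = 222/(1.8 × 10^-5 × 3.602 × 10^5) = 34.25 m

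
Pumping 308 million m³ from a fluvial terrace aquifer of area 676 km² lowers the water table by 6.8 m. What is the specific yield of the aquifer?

Sy ≈ 0.067

A = 676 km² = 6.76 × 10^8 m²
ΔV = 308 million m³ = 3.08 × 10^8 m³
Sy = ΔV / (A × Δh) = 3.08 × 10^8 m³ / (6.76 × 10^8 m² × 6.8 m) = 0.067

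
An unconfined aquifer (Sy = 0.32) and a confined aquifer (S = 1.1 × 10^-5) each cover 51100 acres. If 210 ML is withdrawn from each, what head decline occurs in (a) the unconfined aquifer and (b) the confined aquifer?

A = 51100 acres = 2.068 × 10^8 m²
ΔV = 210 ML = 2.1 × 10^5 m³
Unconfined: Δh_u = ΔV/(Sy·A) = 2.1 × 10^5/(0.32 × 2.068 × 10^8) = 0.003173 m
Confined: Δh_c = ΔV/(S·A) = 2.1 × 10^5/(1.1 × 10^-5 × 2.068 × 10^8) = 92.32 m

Δh_u ≈ 0.00317 m; Δh_c ≈ 92.3 m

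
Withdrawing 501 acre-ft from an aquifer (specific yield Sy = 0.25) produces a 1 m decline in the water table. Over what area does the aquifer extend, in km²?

ΔV = 501 acre-ft = 6.18 × 10^5 m³
A = ΔV / (Sy × Δh) = 6.18 × 10^5 / (0.25 × 1) = 2.472 × 10^6 m²
A = 2.472 × 10^6 m² = 2.472 km²

A ≈ 2.47 km²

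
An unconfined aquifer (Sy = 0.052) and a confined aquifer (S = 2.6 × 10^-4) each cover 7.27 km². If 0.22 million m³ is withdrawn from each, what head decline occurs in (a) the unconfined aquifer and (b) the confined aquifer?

Δh_u ≈ 0.582 m; Δh_c ≈ 116 m

A = 7.27 km² = 7.27 × 10^6 m²
ΔV = 0.22 million m³ = 2.2 × 10^5 m³
Unconfined: Δh_u = ΔV/(Sy·A) = 2.2 × 10^5/(0.052 × 7.27 × 10^6) = 0.5819 m
Confined: Δh_c = ΔV/(S·A) = 2.2 × 10^5/(2.6 × 10^-4 × 7.27 × 10^6) = 116.4 m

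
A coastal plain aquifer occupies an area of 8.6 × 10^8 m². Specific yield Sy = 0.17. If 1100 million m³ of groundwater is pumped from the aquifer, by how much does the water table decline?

ΔV = 1100 million m³ = 1.1 × 10^9 m³
Δh = ΔV / (Sy × A) = 1.1 × 10^9 m³ / (0.17 × 8.6 × 10^8 m²) = 7.524 m

Δh ≈ 7.52 m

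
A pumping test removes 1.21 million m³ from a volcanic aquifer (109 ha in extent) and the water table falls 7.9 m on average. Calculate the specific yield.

Sy ≈ 0.14

A = 109 ha = 1.09 × 10^6 m²
ΔV = 1.21 million m³ = 1.21 × 10^6 m³
Sy = ΔV / (A × Δh) = 1.21 × 10^6 m³ / (1.09 × 10^6 m² × 7.9 m) = 0.1405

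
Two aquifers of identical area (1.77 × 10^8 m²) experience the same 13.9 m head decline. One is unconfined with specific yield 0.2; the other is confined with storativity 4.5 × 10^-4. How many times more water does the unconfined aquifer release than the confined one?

Unconfined: ΔV_u = Sy × A × Δh = 0.2 × 1.77 × 10^8 × 13.9 = 4.921 × 10^8 m³
Confined: ΔV_c = S × A × Δh = 4.5 × 10^-4 × 1.77 × 10^8 × 13.9 = 1.107 × 10^6 m³
Ratio = ΔV_u / ΔV_c = Sy / S = 0.2 / 4.5 × 10^-4 = 444.4

ΔV_u / ΔV_c ≈ 444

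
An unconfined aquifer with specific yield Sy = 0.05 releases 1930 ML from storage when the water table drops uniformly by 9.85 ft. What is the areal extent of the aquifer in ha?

Δh = 9.85 ft = 3.002 m
ΔV = 1930 ML = 1.93 × 10^6 m³
A = ΔV / (Sy × Δh) = 1.93 × 10^6 / (0.05 × 3.002) = 1.286 × 10^7 m²
A = 1.286 × 10^7 m² = 1286 ha

A ≈ 1290 ha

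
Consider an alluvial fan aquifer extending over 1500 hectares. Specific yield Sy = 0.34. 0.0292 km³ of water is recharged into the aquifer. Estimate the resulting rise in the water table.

Δh ≈ 5.73 m

A = 1500 hectares = 1.5 × 10^7 m²
ΔV = 0.0292 km³ = 2.92 × 10^7 m³
Δh = ΔV / (Sy × A) = 2.92 × 10^7 m³ / (0.34 × 1.5 × 10^7 m²) = 5.725 m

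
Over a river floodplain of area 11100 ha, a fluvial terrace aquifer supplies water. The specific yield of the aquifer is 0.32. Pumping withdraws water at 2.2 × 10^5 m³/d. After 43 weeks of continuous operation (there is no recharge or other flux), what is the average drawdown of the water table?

Δh ≈ 1.86 m

A = 11100 ha = 1.11 × 10^8 m²
t = 43 weeks = 301 d
ΔV = Q × t = 2.2 × 10^5 m³/d × 301 d = 6.622 × 10^7 m³
Δh = ΔV / (Sy × A) = 6.622 × 10^7 / (0.32 × 1.11 × 10^8) = 1.864 m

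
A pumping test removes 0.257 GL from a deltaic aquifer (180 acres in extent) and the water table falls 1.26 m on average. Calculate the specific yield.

Sy ≈ 0.28

A = 180 acres = 7.284 × 10^5 m²
ΔV = 0.257 GL = 2.57 × 10^5 m³
Sy = ΔV / (A × Δh) = 2.57 × 10^5 m³ / (7.284 × 10^5 m² × 1.26 m) = 0.28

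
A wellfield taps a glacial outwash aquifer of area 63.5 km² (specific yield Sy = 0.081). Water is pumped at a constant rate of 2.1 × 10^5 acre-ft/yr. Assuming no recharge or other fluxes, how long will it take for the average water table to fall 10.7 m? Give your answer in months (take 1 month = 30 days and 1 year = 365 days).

A = 63.5 km² = 6.35 × 10^7 m²
ΔV = Sy × A × Δh = 0.081 × 6.35 × 10^7 × 10.7 = 5.504 × 10^7 m³
Q = 2.1 × 10^5 acre-ft/yr = 7.097 × 10^5 m³/d
t = ΔV / Q = 5.504 × 10^7 m³ / 7.097 × 10^5 m³/d = 77.55 d
t = 77.55 d ≈ 2.585 months

t ≈ 2.59 months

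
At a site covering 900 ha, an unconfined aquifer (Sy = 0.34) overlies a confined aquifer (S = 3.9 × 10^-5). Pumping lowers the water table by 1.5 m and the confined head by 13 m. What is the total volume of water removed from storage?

A = 900 ha = 9 × 10^6 m²
Unconfined: ΔV_u = Sy × A × Δh_u = 0.34 × 9 × 10^6 × 1.5 = 4.59 × 10^6 m³
Confined: ΔV_c = S × A × Δh_c = 3.9 × 10^-5 × 9 × 10^6 × 13 = 4563 m³
Total ΔV = 4.59 × 10^6 + 4563 = 4.595 × 10^6 m³

ΔV ≈ 4.59 × 10^6 m³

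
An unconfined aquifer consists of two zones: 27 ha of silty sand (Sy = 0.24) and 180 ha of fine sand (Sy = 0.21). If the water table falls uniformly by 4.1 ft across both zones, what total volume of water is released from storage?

A₁ = 27 ha = 2.7 × 10^5 m²; A₂ = 180 ha = 1.8 × 10^6 m²
Δh = 4.1 ft = 1.25 m
ΔV₁ = 0.24 × 2.7 × 10^5 × 1.25 = 80980 m³
ΔV₂ = 0.21 × 1.8 × 10^6 × 1.25 = 4.724 × 10^5 m³
ΔV = ΔV₁ + ΔV₂ = 5.534 × 10^5 m³

ΔV ≈ 5.53 × 10^5 m³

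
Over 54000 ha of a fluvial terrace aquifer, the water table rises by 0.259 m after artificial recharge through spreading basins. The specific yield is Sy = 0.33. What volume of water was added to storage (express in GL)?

A = 54000 ha = 5.4 × 10^8 m²
ΔV = Sy × A × Δh = 0.33 × 5.4 × 10^8 m² × 0.259 m = 4.615 × 10^7 m³
ΔV = 4.615 × 10^7 m³ = 46.15 GL

ΔV ≈ 46.2 GL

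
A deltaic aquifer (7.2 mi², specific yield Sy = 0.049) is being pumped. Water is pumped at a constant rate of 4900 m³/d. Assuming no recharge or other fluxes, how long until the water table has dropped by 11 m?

t ≈ 2050 days

A = 7.2 mi² = 1.865 × 10^7 m²
ΔV = Sy × A × Δh = 0.049 × 1.865 × 10^7 × 11 = 1.005 × 10^7 m³
t = ΔV / Q = 1.005 × 10^7 m³ / 4900 m³/d = 2051 d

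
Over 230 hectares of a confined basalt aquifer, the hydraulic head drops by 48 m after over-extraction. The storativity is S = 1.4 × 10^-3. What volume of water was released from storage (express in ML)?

A = 230 hectares = 2.3 × 10^6 m²
ΔV = S × A × Δh = 0.0014 × 2.3 × 10^6 m² × 48 m = 1.546 × 10^5 m³
ΔV = 1.546 × 10^5 m³ = 154.6 ML

ΔV ≈ 155 ML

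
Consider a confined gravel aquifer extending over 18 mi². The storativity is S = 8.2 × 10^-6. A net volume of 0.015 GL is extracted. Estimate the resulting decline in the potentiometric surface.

Δh ≈ 39.2 m

A = 18 mi² = 4.662 × 10^7 m²
ΔV = 0.015 GL = 15000 m³
Δh = ΔV / (S × A) = 15000 m³ / (8.2 × 10^-6 × 4.662 × 10^7 m²) = 39.24 m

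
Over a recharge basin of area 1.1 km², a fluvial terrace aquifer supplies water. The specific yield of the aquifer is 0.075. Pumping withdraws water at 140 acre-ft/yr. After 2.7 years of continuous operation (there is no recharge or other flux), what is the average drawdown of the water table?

Δh ≈ 5.65 m

A = 1.1 km² = 1.1 × 10^6 m²
Q = 140 acre-ft/yr = 473.1 m³/d
t = 2.7 years = 985.5 d
ΔV = Q × t = 473.1 m³/d × 985.5 d = 4.663 × 10^5 m³
Δh = ΔV / (Sy × A) = 4.663 × 10^5 / (0.075 × 1.1 × 10^6) = 5.652 m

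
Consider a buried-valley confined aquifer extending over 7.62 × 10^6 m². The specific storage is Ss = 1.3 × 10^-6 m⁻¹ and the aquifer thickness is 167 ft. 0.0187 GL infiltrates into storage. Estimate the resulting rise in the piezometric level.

b = 167 ft = 50.9 m
S = Ss × b = 1.3 × 10^-6 m⁻¹ × 50.9 m = 6.617 × 10^-5
ΔV = 0.0187 GL = 18700 m³
Δh = ΔV / (S × A) = 18700 m³ / (6.617 × 10^-5 × 7.62 × 10^6 m²) = 37.09 m

Δh ≈ 37.1 m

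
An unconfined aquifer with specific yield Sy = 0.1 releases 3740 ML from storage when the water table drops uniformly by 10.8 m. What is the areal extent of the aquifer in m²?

ΔV = 3740 ML = 3.74 × 10^6 m³
A = ΔV / (Sy × Δh) = 3.74 × 10^6 / (0.1 × 10.8) = 3.463 × 10^6 m²

A ≈ 3.46 × 10^6 m²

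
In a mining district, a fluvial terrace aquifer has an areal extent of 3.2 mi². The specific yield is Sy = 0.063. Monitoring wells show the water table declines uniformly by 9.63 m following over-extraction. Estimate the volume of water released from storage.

A = 3.2 mi² = 8.288 × 10^6 m²
ΔV = Sy × A × Δh = 0.063 × 8.288 × 10^6 m² × 9.63 m = 5.028 × 10^6 m³

ΔV ≈ 5.03 × 10^6 m³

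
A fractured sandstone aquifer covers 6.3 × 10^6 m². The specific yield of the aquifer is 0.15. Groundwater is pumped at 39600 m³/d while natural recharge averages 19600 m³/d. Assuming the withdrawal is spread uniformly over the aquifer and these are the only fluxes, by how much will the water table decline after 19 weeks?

Net abstraction = 39600 − 19600 = 20000 m³/d
t = 19 weeks = 133 d
ΔV = Q × t = 20000 m³/d × 133 d = 2.66 × 10^6 m³
Δh = ΔV / (Sy × A) = 2.66 × 10^6 / (0.15 × 6.3 × 10^6) = 2.815 m

Δh ≈ 2.81 m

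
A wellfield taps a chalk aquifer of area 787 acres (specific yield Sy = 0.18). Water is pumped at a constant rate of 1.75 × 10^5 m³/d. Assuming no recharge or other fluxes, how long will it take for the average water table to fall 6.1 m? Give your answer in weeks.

A = 787 acres = 3.185 × 10^6 m²
ΔV = Sy × A × Δh = 0.18 × 3.185 × 10^6 × 6.1 = 3.497 × 10^6 m³
t = ΔV / Q = 3.497 × 10^6 m³ / 1.75 × 10^5 m³/d = 19.98 d
t = 19.98 d ≈ 2.855 weeks

t ≈ 2.85 weeks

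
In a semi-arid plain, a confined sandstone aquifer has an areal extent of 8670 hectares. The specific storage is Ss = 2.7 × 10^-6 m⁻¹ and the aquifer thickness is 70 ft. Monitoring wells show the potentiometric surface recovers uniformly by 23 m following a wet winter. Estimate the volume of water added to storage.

ΔV ≈ 1.15 × 10^5 m³

b = 70 ft = 21.34 m
S = Ss × b = 2.7 × 10^-6 m⁻¹ × 21.34 m = 5.761 × 10^-5
A = 8670 hectares = 8.67 × 10^7 m²
ΔV = S × A × Δh = 5.761 × 10^-5 × 8.67 × 10^7 m² × 23 m = 1.149 × 10^5 m³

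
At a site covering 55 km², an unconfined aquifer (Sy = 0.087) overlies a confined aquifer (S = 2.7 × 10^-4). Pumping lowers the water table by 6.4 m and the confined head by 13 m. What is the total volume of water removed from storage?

ΔV ≈ 3.08 × 10^7 m³

A = 55 km² = 5.5 × 10^7 m²
Unconfined: ΔV_u = Sy × A × Δh_u = 0.087 × 5.5 × 10^7 × 6.4 = 3.062 × 10^7 m³
Confined: ΔV_c = S × A × Δh_c = 2.7 × 10^-4 × 5.5 × 10^7 × 13 = 1.931 × 10^5 m³
Total ΔV = 3.062 × 10^7 + 1.931 × 10^5 = 3.082 × 10^7 m³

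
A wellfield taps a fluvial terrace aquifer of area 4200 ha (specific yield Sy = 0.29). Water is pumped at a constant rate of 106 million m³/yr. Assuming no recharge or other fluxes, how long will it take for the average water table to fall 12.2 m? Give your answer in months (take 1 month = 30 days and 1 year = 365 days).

A = 4200 ha = 4.2 × 10^7 m²
ΔV = Sy × A × Δh = 0.29 × 4.2 × 10^7 × 12.2 = 1.486 × 10^8 m³
Q = 106 million m³/yr = 2.904 × 10^5 m³/d
t = ΔV / Q = 1.486 × 10^8 m³ / 2.904 × 10^5 m³/d = 511.7 d
t = 511.7 d ≈ 17.06 months

t ≈ 17.1 months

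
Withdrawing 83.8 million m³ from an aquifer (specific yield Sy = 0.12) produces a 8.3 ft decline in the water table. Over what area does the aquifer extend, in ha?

Δh = 8.3 ft = 2.53 m
ΔV = 83.8 million m³ = 8.38 × 10^7 m³
A = ΔV / (Sy × Δh) = 8.38 × 10^7 / (0.12 × 2.53) = 2.76 × 10^8 m²
A = 2.76 × 10^8 m² = 27600 ha

A ≈ 27600 ha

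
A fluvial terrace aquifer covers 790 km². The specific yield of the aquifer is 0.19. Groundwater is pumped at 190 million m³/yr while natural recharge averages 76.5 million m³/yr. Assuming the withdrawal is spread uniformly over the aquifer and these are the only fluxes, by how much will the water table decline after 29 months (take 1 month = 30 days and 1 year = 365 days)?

A = 790 km² = 7.9 × 10^8 m²
Net abstraction = 190 − 76.5 = 113.5 million m³/yr
Q_net = 113.5 million m³/yr = 3.11 × 10^5 m³/d
t = 29 months = 870 d
ΔV = Q × t = 3.11 × 10^5 m³/d × 870 d = 2.705 × 10^8 m³
Δh = ΔV / (Sy × A) = 2.705 × 10^8 / (0.19 × 7.9 × 10^8) = 1.802 m

Δh ≈ 1.8 m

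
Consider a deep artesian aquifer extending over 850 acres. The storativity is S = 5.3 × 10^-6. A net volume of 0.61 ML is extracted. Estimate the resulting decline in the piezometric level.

Δh ≈ 33.5 m

A = 850 acres = 3.44 × 10^6 m²
ΔV = 0.61 ML = 610 m³
Δh = ΔV / (S × A) = 610 m³ / (5.3 × 10^-6 × 3.44 × 10^6 m²) = 33.46 m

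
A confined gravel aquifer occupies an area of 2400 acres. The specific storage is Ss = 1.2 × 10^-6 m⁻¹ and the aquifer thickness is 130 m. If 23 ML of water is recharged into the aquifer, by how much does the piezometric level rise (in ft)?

S = Ss × b = 1.2 × 10^-6 m⁻¹ × 130 m = 1.56 × 10^-4
A = 2400 acres = 9.712 × 10^6 m²
ΔV = 23 ML = 23000 m³
Δh = ΔV / (S × A) = 23000 m³ / (1.56 × 10^-4 × 9.712 × 10^6 m²) = 15.18 m
Δh = 15.18 m = 49.8 ft

Δh ≈ 49.8 ft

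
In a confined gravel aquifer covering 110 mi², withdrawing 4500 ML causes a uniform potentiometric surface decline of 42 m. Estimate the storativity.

A = 110 mi² = 2.849 × 10^8 m²
ΔV = 4500 ML = 4.5 × 10^6 m³
S = ΔV / (A × Δh) = 4.5 × 10^6 m³ / (2.849 × 10^8 m² × 42 m) = 3.761 × 10^-4

S ≈ 3.8 × 10^-4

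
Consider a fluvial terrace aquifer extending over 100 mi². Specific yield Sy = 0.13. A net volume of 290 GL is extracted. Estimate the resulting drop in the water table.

Δh ≈ 8.61 m

A = 100 mi² = 2.59 × 10^8 m²
ΔV = 290 GL = 2.9 × 10^8 m³
Δh = ΔV / (Sy × A) = 2.9 × 10^8 m³ / (0.13 × 2.59 × 10^8 m²) = 8.613 m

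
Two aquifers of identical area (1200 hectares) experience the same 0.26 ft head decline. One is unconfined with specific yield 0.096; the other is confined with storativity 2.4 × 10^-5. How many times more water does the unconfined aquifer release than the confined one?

A = 1200 hectares = 1.2 × 10^7 m²
Δh = 0.26 ft = 0.07925 m
Unconfined: ΔV_u = Sy × A × Δh = 0.096 × 1.2 × 10^7 × 0.07925 = 91290 m³
Confined: ΔV_c = S × A × Δh = 2.4 × 10^-5 × 1.2 × 10^7 × 0.07925 = 22.82 m³
Ratio = ΔV_u / ΔV_c = Sy / S = 0.096 / 2.4 × 10^-5 = 4000

ΔV_u / ΔV_c ≈ 4000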